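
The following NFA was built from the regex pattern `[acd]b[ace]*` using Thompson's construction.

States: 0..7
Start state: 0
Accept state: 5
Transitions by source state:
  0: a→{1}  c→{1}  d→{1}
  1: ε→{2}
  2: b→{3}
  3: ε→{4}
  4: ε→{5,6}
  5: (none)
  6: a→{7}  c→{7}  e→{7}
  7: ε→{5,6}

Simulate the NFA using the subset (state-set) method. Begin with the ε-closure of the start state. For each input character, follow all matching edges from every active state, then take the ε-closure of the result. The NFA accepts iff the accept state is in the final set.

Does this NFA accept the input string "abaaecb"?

Answer: REJECT

Steps:
start: ε-closure({0}) = {0}
'a' @ 1: {1,2}
'b' @ 2: {3,4,5,6}  ✓accept
'a' @ 3: {5,6,7}  ✓accept
'a' @ 4: {5,6,7}  ✓accept
'e' @ 5: {5,6,7}  ✓accept
'c' @ 6: {5,6,7}  ✓accept
'b' @ 7: {}  — no active states
after full input: {}  (accept=5 not in)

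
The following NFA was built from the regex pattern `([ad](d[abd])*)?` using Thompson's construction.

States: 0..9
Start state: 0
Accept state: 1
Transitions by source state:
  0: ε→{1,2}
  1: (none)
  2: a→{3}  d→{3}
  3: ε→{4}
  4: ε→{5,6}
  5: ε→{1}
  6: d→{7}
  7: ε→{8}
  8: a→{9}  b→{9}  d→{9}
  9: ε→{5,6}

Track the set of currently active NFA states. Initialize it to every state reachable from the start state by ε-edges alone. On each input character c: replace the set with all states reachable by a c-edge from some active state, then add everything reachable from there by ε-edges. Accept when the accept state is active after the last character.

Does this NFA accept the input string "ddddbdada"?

S₀ = ε-closure({0}) = {0,1,2}
'd' @ 1: {1,3,4,5,6}  (accept∈set)
'd' @ 2: {7,8}
'd' @ 3: {1,5,6,9}  (accept∈set)
'd' @ 4: {7,8}
'b' @ 5: {1,5,6,9}  (accept∈set)
'd' @ 6: {7,8}
'a' @ 7: {1,5,6,9}  (accept∈set)
'd' @ 8: {7,8}
'a' @ 9: {1,5,6,9}  (accept∈set)
end set {1,5,6,9} — state 1 in

Answer: ACCEPT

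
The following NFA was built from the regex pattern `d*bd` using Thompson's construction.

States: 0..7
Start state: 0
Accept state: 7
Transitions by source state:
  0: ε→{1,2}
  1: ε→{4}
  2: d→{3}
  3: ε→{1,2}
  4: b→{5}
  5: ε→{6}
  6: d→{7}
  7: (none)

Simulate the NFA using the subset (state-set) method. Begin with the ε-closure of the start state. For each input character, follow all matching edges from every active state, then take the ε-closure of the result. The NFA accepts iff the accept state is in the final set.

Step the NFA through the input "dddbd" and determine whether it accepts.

S₀ = ε-closure({0}) = {0,1,2,4}
'd' @ 1: {1,2,3,4}
'd' @ 2: {1,2,3,4}
'd' @ 3: {1,2,3,4}
'b' @ 4: {5,6}
'd' @ 5: {7}  ✓accept
after full input: {7}  (accept=7 in)

Answer: ACCEPT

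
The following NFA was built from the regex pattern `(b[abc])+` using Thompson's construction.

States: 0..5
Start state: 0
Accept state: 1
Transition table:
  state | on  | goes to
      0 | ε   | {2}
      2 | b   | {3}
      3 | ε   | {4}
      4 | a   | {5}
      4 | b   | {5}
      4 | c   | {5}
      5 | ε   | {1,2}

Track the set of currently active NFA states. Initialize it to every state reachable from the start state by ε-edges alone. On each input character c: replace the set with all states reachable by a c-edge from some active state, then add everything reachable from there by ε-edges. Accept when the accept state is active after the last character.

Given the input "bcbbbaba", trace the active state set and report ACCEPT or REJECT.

S₀ = ε-closure({0}) = {0,2}
'b' @ 1: {3,4}
'c' @ 2: {1,2,5}  ✓accept
'b' @ 3: {3,4}
'b' @ 4: {1,2,5}  ✓accept
'b' @ 5: {3,4}
'a' @ 6: {1,2,5}  ✓accept
'b' @ 7: {3,4}
'a' @ 8: {1,2,5}  ✓accept
end set {1,2,5} — state 1 in

Answer: ACCEPT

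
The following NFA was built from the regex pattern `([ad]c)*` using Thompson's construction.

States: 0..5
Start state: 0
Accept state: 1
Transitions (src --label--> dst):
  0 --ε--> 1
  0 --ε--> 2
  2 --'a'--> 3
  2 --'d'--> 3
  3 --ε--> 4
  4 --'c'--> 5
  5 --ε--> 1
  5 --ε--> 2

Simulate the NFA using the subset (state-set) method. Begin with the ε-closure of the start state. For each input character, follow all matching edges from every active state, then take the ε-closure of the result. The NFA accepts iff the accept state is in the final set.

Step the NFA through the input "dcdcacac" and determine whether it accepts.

Answer: ACCEPT

Trace:
start: ε-closure({0}) = {0,1,2}
'd' @ 1: {3,4}
'c' @ 2: {1,2,5}  (accept∈set)
'd' @ 3: {3,4}
'c' @ 4: {1,2,5}  (accept∈set)
'a' @ 5: {3,4}
'c' @ 6: {1,2,5}  (accept∈set)
'a' @ 7: {3,4}
'c' @ 8: {1,2,5}  (accept∈set)
after full input: {1,2,5}  (accept=1 in)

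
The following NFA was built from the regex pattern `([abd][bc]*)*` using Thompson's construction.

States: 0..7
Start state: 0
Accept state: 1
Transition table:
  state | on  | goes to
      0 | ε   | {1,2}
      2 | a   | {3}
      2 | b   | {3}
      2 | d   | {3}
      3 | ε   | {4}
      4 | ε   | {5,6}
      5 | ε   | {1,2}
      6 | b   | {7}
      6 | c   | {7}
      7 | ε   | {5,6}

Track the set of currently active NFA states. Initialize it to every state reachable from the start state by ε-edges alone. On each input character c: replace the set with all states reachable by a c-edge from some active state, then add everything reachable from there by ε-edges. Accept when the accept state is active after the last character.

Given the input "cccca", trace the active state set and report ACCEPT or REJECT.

Answer: REJECT

Derivation:
initial (ε-close {0}): {0,1,2}
'c' @ 1: {}  — state set empty
rest 'ccca' ignored (set empty)
after full input: {}  (accept=1 not in)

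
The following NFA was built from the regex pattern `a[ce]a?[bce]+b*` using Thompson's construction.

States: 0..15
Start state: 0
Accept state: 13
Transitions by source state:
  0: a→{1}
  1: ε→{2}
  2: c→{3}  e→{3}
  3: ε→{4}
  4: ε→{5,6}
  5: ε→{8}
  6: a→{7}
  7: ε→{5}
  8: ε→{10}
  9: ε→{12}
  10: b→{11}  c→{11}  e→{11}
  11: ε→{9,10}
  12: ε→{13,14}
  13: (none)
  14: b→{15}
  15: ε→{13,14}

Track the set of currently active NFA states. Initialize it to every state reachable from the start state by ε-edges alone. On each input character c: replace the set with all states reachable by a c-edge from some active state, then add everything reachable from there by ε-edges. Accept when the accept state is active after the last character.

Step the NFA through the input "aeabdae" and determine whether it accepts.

Answer: REJECT

Derivation:
S₀ = ε-closure({0}) = {0}
'a' @ 1: {1,2}
'e' @ 2: {3,4,5,6,8,10}
'a' @ 3: {5,7,8,10}
'b' @ 4: {9,10,11,12,13,14}  ✓accept
'd' @ 5: {}  — no active states
rest 'ae' ignored (set empty)
end set {} — state 13 not in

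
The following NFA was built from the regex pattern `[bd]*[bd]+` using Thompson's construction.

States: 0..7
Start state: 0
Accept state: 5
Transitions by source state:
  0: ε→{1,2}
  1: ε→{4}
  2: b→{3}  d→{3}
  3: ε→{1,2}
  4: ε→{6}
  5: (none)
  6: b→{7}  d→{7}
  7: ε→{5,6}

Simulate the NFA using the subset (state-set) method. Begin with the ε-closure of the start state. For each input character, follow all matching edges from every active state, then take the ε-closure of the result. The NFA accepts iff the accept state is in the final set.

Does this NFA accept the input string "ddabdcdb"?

Answer: REJECT

Trace:
start: ε-closure({0}) = {0,1,2,4,6}
'd' @ 1: {1,2,3,4,5,6,7}  ✓accept
'd' @ 2: {1,2,3,4,5,6,7}  ✓accept
'a' @ 3: {}  — state set empty
rest 'bdcdb' ignored (set empty)
final: {}; accept 5 not in set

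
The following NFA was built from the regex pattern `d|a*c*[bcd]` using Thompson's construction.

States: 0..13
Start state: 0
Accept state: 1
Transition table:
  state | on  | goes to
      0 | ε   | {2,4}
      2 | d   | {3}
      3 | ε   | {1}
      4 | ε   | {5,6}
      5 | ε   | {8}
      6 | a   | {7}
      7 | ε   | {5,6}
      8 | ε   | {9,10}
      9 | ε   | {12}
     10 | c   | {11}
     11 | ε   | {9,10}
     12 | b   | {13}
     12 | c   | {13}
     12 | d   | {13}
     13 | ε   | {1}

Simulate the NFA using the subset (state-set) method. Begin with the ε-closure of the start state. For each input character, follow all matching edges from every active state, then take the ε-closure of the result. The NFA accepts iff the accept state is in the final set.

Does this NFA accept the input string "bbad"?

initial (ε-close {0}): {0,2,4,5,6,8,9,10,12}
'b' @ 1: {1,13}  (accept∈set)
'b' @ 2: {}  — dead — no transitions
rest 'ad' ignored (set empty)
end set {} — state 1 not in

Answer: REJECT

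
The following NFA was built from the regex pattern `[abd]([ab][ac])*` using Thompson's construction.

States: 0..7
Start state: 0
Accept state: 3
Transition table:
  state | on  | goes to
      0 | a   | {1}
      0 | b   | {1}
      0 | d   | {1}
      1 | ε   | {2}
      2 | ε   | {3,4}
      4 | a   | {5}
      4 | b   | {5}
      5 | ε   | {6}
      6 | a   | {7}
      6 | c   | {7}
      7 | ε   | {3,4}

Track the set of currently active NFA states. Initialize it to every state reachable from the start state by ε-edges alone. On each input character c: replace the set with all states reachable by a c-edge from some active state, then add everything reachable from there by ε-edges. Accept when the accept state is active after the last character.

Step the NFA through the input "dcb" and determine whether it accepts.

Answer: REJECT

Steps:
S₀ = ε-closure({0}) = {0}
'd' @ 1: {1,2,3,4}  [accepting]
'c' @ 2: {}  — dead — no transitions
rest 'b' ignored (set empty)
final: {}; accept 3 not in set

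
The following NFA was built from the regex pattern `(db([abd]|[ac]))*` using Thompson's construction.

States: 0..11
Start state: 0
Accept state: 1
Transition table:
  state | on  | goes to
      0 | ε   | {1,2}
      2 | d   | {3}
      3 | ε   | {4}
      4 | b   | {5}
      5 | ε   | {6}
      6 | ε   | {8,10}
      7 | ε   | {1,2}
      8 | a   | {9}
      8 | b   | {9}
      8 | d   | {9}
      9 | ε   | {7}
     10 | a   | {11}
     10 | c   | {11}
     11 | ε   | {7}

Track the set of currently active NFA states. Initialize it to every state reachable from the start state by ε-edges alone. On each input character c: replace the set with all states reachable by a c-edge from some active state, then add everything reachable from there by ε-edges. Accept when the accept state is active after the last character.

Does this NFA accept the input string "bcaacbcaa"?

Answer: REJECT

Derivation:
initial (ε-close {0}): {0,1,2}
'b' @ 1: {}  — state set empty
rest 'caacbcaa' ignored (set empty)
final: {}; accept 1 not in set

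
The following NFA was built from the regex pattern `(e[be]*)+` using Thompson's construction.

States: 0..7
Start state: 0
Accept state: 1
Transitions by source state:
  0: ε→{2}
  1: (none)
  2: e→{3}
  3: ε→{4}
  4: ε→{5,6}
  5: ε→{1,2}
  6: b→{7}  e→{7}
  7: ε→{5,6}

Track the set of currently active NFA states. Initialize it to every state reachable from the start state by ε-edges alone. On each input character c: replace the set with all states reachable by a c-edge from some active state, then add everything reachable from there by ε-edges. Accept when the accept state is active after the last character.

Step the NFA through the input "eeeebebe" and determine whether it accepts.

start: ε-closure({0}) = {0,2}
'e' @ 1: {1,2,3,4,5,6}  [accepting]
'e' @ 2: {1,2,3,4,5,6,7}  [accepting]
'e' @ 3: {1,2,3,4,5,6,7}  [accepting]
'e' @ 4: {1,2,3,4,5,6,7}  [accepting]
'b' @ 5: {1,2,5,6,7}  [accepting]
'e' @ 6: {1,2,3,4,5,6,7}  [accepting]
'b' @ 7: {1,2,5,6,7}  [accepting]
'e' @ 8: {1,2,3,4,5,6,7}  [accepting]
final: {1,2,3,4,5,6,7}; accept 1 in set

Answer: ACCEPT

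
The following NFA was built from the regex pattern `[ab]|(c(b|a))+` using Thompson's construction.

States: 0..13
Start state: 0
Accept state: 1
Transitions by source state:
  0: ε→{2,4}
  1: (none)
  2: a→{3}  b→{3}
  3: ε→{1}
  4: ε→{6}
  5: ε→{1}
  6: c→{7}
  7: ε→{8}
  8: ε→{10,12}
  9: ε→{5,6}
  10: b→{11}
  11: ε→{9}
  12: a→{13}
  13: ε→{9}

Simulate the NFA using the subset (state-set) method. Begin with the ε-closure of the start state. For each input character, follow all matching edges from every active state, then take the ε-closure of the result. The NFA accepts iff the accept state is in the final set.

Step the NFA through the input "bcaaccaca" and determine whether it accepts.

Answer: REJECT

Trace:
start: ε-closure({0}) = {0,2,4,6}
'b' @ 1: {1,3}  ✓accept
'c' @ 2: {}  — no active states
rest 'aaccaca' ignored (set empty)
end set {} — state 1 not in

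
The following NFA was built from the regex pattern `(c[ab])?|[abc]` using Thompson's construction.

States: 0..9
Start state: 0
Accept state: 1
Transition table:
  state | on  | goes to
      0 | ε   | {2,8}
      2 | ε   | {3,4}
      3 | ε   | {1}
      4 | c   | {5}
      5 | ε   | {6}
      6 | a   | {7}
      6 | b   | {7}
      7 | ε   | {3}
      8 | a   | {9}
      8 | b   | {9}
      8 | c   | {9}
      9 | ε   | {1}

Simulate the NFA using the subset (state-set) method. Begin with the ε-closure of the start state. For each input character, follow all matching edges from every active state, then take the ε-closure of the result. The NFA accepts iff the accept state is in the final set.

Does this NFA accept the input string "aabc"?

S₀ = ε-closure({0}) = {0,1,2,3,4,8}
'a' @ 1: {1,9}  ✓accept
'a' @ 2: {}  — dead — no transitions
rest 'bc' ignored (set empty)
final: {}; accept 1 not in set

Answer: REJECT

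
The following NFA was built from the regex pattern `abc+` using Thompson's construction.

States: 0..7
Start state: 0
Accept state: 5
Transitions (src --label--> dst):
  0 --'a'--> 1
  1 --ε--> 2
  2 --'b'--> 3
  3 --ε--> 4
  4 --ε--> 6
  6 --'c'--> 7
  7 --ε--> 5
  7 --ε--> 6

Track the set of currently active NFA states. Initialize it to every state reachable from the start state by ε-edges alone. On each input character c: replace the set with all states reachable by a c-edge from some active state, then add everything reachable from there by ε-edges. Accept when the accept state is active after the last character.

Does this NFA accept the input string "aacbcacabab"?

Answer: REJECT

Trace:
S₀ = ε-closure({0}) = {0}
'a' @ 1: {1,2}
'a' @ 2: {}  — state set empty
rest 'cbcacabab' ignored (set empty)
final: {}; accept 5 not in set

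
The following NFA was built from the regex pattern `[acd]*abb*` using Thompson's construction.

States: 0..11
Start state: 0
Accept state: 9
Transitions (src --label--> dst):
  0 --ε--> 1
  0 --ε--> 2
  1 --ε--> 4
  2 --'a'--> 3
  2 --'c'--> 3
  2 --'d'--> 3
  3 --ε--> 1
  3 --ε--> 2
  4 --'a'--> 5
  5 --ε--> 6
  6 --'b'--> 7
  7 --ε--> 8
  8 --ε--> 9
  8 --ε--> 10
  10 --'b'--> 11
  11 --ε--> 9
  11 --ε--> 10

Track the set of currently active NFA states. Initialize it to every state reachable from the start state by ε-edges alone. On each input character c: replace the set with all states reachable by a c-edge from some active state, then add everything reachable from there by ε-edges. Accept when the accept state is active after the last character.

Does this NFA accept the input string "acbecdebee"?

start: ε-closure({0}) = {0,1,2,4}
'a' @ 1: {1,2,3,4,5,6}
'c' @ 2: {1,2,3,4}
'b' @ 3: {}  — dead — no transitions
rest 'ecdebee' ignored (set empty)
end set {} — state 9 not in

Answer: REJECT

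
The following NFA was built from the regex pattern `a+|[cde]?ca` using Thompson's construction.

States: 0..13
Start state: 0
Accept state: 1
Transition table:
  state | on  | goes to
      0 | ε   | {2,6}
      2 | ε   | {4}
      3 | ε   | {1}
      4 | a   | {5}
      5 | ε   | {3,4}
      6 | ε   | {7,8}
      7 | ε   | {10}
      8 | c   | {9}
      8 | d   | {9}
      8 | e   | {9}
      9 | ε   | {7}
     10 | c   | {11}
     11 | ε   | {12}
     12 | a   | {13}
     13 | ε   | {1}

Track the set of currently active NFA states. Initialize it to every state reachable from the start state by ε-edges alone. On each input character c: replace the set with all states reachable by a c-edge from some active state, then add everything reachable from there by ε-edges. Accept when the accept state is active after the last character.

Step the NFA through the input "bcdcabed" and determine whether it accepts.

start: ε-closure({0}) = {0,2,4,6,7,8,10}
'b' @ 1: {}  — no active states
rest 'cdcabed' ignored (set empty)
final: {}; accept 1 not in set

Answer: REJECT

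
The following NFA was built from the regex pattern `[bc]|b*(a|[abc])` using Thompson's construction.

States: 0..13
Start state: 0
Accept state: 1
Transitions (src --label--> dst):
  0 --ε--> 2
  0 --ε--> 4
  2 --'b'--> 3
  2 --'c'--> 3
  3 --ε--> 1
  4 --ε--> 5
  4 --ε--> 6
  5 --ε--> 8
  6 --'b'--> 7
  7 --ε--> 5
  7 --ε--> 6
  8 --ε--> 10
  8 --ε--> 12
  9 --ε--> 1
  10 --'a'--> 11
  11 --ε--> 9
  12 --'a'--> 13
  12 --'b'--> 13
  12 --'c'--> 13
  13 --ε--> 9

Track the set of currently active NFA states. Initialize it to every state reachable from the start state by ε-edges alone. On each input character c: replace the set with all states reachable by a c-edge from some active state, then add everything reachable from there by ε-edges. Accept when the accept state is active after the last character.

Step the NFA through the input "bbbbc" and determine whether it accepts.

Answer: ACCEPT

Derivation:
S₀ = ε-closure({0}) = {0,2,4,5,6,8,10,12}
'b' @ 1: {1,3,5,6,7,8,9,10,12,13}  [accepting]
'b' @ 2: {1,5,6,7,8,9,10,12,13}  [accepting]
'b' @ 3: {1,5,6,7,8,9,10,12,13}  [accepting]
'b' @ 4: {1,5,6,7,8,9,10,12,13}  [accepting]
'c' @ 5: {1,9,13}  [accepting]
final: {1,9,13}; accept 1 in set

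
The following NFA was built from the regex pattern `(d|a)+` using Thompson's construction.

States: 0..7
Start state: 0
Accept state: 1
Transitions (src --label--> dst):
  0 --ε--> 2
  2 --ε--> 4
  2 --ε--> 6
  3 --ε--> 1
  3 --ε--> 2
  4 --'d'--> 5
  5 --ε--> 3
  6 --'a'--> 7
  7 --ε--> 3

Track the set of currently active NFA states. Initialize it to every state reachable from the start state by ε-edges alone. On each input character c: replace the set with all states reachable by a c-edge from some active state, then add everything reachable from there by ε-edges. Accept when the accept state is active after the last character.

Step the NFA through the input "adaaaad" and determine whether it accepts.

initial (ε-close {0}): {0,2,4,6}
'a' @ 1: {1,2,3,4,6,7}  (accept∈set)
'd' @ 2: {1,2,3,4,5,6}  (accept∈set)
'a' @ 3: {1,2,3,4,6,7}  (accept∈set)
'a' @ 4: {1,2,3,4,6,7}  (accept∈set)
'a' @ 5: {1,2,3,4,6,7}  (accept∈set)
'a' @ 6: {1,2,3,4,6,7}  (accept∈set)
'd' @ 7: {1,2,3,4,5,6}  (accept∈set)
after full input: {1,2,3,4,5,6}  (accept=1 in)

Answer: ACCEPT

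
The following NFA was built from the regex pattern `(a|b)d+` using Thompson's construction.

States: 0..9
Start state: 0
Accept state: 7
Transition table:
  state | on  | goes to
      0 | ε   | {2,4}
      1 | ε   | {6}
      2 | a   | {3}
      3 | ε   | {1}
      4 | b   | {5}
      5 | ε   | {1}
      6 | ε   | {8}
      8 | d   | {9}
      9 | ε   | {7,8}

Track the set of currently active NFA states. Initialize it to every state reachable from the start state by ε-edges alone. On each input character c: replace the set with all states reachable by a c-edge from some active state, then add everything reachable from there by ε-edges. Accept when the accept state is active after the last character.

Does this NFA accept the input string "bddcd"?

initial (ε-close {0}): {0,2,4}
'b' @ 1: {1,5,6,8}
'd' @ 2: {7,8,9}  (accept∈set)
'd' @ 3: {7,8,9}  (accept∈set)
'c' @ 4: {}  — no active states
rest 'd' ignored (set empty)
end set {} — state 7 not in

Answer: REJECT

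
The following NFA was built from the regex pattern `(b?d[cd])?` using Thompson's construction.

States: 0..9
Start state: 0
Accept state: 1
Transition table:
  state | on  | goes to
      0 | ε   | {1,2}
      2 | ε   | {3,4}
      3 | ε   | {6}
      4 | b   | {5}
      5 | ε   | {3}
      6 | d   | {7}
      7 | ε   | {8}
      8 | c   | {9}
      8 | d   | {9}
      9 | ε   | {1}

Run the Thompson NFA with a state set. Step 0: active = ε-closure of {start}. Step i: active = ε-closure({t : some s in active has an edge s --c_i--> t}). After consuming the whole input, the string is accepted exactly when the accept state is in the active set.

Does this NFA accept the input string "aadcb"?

Answer: REJECT

Trace:
initial (ε-close {0}): {0,1,2,3,4,6}
'a' @ 1: {}  — state set empty
rest 'adcb' ignored (set empty)
final: {}; accept 1 not in set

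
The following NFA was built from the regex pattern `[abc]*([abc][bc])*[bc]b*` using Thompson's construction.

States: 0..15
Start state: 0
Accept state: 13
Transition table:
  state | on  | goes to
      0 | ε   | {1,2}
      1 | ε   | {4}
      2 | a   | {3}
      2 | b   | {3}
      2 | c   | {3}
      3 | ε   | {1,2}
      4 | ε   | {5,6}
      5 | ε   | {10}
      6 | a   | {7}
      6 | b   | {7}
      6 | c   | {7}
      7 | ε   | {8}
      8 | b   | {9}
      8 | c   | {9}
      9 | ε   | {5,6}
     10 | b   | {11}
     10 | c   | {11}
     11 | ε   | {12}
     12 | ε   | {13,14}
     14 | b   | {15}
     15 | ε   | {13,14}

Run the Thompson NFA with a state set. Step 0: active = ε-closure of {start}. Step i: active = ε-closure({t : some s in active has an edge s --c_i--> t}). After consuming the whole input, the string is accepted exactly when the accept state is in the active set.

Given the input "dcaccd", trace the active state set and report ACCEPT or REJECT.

Answer: REJECT

Derivation:
S₀ = ε-closure({0}) = {0,1,2,4,5,6,10}
'd' @ 1: {}  — no active states
rest 'caccd' ignored (set empty)
final: {}; accept 13 not in set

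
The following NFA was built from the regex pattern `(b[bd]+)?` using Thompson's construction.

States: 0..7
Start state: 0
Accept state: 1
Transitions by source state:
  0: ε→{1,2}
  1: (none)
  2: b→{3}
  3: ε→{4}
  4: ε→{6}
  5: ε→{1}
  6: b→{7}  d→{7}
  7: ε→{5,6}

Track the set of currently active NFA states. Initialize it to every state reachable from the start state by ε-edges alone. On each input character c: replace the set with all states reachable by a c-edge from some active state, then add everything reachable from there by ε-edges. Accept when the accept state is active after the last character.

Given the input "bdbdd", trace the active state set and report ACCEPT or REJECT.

initial (ε-close {0}): {0,1,2}
'b' @ 1: {3,4,6}
'd' @ 2: {1,5,6,7}  ✓accept
'b' @ 3: {1,5,6,7}  ✓accept
'd' @ 4: {1,5,6,7}  ✓accept
'd' @ 5: {1,5,6,7}  ✓accept
final: {1,5,6,7}; accept 1 in set

Answer: ACCEPT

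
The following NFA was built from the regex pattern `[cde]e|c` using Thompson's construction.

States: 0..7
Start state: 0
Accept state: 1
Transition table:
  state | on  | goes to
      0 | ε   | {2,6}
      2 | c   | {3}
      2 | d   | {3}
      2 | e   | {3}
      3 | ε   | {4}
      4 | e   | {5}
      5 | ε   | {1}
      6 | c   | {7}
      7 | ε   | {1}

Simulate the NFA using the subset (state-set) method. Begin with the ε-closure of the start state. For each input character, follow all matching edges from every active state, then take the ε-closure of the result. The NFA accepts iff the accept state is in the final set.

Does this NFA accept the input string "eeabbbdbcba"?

Answer: REJECT

Steps:
initial (ε-close {0}): {0,2,6}
'e' @ 1: {3,4}
'e' @ 2: {1,5}  (accept∈set)
'a' @ 3: {}  — state set empty
rest 'bbbdbcba' ignored (set empty)
after full input: {}  (accept=1 not in)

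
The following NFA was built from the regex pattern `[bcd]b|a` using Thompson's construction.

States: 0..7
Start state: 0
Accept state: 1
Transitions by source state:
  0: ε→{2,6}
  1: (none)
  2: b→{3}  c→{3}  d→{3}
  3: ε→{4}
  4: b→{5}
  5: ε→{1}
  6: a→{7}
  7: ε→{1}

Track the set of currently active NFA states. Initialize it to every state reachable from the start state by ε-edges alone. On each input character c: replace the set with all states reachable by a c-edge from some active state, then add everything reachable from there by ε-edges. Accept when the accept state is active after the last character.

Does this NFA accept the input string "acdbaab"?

Answer: REJECT

Steps:
S₀ = ε-closure({0}) = {0,2,6}
'a' @ 1: {1,7}  (accept∈set)
'c' @ 2: {}  — dead — no transitions
rest 'dbaab' ignored (set empty)
after full input: {}  (accept=1 not in)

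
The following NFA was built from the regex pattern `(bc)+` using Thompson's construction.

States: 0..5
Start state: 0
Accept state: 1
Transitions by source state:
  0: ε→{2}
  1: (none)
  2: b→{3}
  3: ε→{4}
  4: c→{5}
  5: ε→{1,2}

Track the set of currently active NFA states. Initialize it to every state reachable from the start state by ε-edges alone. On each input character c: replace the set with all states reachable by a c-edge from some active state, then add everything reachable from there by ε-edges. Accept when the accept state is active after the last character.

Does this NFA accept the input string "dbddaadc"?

initial (ε-close {0}): {0,2}
'd' @ 1: {}  — no active states
rest 'bddaadc' ignored (set empty)
after full input: {}  (accept=1 not in)

Answer: REJECT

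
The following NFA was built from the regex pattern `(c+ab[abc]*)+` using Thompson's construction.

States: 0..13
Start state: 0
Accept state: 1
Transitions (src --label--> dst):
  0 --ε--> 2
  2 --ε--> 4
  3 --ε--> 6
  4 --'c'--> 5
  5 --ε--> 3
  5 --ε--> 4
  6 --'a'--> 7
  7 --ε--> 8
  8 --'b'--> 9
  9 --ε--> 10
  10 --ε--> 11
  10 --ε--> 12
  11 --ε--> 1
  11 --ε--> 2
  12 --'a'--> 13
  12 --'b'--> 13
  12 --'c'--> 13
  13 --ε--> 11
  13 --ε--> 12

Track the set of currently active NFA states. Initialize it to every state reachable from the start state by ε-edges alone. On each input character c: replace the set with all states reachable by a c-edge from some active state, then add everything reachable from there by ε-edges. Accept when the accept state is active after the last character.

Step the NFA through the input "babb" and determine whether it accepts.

Answer: REJECT

Trace:
S₀ = ε-closure({0}) = {0,2,4}
'b' @ 1: {}  — state set empty
rest 'abb' ignored (set empty)
after full input: {}  (accept=1 not in)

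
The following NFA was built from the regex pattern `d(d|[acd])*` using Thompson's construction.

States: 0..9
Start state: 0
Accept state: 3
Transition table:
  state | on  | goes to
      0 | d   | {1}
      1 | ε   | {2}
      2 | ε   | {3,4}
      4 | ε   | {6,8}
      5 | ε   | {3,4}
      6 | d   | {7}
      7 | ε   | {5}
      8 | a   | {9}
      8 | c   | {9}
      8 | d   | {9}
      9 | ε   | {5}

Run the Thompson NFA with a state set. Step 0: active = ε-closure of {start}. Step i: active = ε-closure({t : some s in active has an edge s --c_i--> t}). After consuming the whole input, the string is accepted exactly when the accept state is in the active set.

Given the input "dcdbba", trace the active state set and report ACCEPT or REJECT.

initial (ε-close {0}): {0}
'd' @ 1: {1,2,3,4,6,8}  (accept∈set)
'c' @ 2: {3,4,5,6,8,9}  (accept∈set)
'd' @ 3: {3,4,5,6,7,8,9}  (accept∈set)
'b' @ 4: {}  — state set empty
rest 'ba' ignored (set empty)
end set {} — state 3 not in

Answer: REJECT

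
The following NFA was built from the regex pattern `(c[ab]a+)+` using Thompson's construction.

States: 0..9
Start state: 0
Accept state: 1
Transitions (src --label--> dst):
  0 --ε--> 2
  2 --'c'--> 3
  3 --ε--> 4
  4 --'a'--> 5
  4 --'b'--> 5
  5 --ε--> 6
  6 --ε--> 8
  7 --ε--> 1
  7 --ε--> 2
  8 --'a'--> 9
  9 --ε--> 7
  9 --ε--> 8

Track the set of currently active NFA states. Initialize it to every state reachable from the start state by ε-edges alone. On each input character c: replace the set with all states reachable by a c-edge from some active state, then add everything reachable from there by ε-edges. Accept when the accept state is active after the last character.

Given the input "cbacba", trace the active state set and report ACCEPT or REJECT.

Answer: ACCEPT

Derivation:
initial (ε-close {0}): {0,2}
'c' @ 1: {3,4}
'b' @ 2: {5,6,8}
'a' @ 3: {1,2,7,8,9}  ✓accept
'c' @ 4: {3,4}
'b' @ 5: {5,6,8}
'a' @ 6: {1,2,7,8,9}  ✓accept
final: {1,2,7,8,9}; accept 1 in set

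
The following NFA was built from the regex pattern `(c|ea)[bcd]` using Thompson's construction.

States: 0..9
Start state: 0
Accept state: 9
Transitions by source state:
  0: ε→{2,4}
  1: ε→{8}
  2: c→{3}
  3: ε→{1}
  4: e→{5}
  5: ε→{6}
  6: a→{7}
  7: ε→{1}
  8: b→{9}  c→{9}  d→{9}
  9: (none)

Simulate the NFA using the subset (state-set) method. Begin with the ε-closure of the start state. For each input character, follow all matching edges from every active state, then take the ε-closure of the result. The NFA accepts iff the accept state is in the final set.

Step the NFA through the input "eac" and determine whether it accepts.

S₀ = ε-closure({0}) = {0,2,4}
'e' @ 1: {5,6}
'a' @ 2: {1,7,8}
'c' @ 3: {9}  [accepting]
end set {9} — state 9 in

Answer: ACCEPT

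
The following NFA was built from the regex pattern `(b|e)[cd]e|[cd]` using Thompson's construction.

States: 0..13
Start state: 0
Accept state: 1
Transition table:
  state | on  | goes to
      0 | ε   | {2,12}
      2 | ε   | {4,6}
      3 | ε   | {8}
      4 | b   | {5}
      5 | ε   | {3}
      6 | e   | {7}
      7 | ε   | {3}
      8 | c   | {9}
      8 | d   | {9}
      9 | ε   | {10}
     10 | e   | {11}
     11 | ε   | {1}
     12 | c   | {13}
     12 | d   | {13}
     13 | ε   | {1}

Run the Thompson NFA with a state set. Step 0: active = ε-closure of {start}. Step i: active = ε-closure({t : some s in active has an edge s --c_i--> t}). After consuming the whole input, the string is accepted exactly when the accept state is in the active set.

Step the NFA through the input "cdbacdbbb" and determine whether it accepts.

Answer: REJECT

Trace:
S₀ = ε-closure({0}) = {0,2,4,6,12}
'c' @ 1: {1,13}  (accept∈set)
'd' @ 2: {}  — state set empty
rest 'bacdbbb' ignored (set empty)
final: {}; accept 1 not in set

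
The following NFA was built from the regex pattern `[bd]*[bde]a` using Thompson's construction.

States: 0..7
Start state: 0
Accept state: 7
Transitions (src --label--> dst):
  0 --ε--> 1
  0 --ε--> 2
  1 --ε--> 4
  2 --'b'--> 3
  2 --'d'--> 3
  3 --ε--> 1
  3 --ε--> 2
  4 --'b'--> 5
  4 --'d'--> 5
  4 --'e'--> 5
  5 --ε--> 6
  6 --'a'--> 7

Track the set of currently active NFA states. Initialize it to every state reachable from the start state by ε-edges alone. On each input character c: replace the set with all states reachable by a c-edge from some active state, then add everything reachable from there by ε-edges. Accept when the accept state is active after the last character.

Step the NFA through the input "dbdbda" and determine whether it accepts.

initial (ε-close {0}): {0,1,2,4}
'd' @ 1: {1,2,3,4,5,6}
'b' @ 2: {1,2,3,4,5,6}
'd' @ 3: {1,2,3,4,5,6}
'b' @ 4: {1,2,3,4,5,6}
'd' @ 5: {1,2,3,4,5,6}
'a' @ 6: {7}  ✓accept
after full input: {7}  (accept=7 in)

Answer: ACCEPT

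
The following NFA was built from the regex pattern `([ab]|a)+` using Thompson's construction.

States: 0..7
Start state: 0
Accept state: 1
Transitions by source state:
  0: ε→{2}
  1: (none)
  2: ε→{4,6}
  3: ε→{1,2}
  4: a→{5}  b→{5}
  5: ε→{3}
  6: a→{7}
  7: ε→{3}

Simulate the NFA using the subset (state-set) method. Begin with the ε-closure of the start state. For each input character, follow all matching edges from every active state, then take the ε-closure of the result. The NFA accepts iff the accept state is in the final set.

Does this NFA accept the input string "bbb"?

start: ε-closure({0}) = {0,2,4,6}
'b' @ 1: {1,2,3,4,5,6}  [accepting]
'b' @ 2: {1,2,3,4,5,6}  [accepting]
'b' @ 3: {1,2,3,4,5,6}  [accepting]
end set {1,2,3,4,5,6} — state 1 in

Answer: ACCEPT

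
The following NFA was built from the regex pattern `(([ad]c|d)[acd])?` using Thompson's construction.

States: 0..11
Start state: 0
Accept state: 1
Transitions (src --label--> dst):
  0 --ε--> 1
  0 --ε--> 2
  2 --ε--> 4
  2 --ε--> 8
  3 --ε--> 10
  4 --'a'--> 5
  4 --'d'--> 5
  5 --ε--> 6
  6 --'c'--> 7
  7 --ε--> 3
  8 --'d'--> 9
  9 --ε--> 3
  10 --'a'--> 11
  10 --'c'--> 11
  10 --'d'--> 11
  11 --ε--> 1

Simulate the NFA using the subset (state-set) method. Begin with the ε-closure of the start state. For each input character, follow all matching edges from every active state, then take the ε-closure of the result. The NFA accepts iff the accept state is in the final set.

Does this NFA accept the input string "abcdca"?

S₀ = ε-closure({0}) = {0,1,2,4,8}
'a' @ 1: {5,6}
'b' @ 2: {}  — dead — no transitions
rest 'cdca' ignored (set empty)
after full input: {}  (accept=1 not in)

Answer: REJECT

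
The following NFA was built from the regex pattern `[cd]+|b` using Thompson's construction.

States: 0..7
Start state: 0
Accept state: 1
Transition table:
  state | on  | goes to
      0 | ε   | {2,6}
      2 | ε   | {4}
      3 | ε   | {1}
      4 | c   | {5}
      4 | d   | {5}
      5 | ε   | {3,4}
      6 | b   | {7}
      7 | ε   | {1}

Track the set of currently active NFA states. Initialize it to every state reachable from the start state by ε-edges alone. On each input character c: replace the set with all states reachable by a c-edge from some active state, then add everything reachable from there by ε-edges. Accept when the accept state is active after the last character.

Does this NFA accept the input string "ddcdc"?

initial (ε-close {0}): {0,2,4,6}
'd' @ 1: {1,3,4,5}  ✓accept
'd' @ 2: {1,3,4,5}  ✓accept
'c' @ 3: {1,3,4,5}  ✓accept
'd' @ 4: {1,3,4,5}  ✓accept
'c' @ 5: {1,3,4,5}  ✓accept
final: {1,3,4,5}; accept 1 in set

Answer: ACCEPT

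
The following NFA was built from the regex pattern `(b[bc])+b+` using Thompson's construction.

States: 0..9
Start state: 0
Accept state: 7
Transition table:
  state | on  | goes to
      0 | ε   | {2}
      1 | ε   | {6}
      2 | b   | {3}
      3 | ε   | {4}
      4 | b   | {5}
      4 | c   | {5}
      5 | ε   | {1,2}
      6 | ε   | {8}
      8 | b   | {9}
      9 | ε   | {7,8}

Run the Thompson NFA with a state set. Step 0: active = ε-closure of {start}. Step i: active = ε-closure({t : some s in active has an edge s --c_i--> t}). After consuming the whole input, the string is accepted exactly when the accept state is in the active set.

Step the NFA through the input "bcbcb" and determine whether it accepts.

Answer: ACCEPT

Steps:
initial (ε-close {0}): {0,2}
'b' @ 1: {3,4}
'c' @ 2: {1,2,5,6,8}
'b' @ 3: {3,4,7,8,9}  (accept∈set)
'c' @ 4: {1,2,5,6,8}
'b' @ 5: {3,4,7,8,9}  (accept∈set)
after full input: {3,4,7,8,9}  (accept=7 in)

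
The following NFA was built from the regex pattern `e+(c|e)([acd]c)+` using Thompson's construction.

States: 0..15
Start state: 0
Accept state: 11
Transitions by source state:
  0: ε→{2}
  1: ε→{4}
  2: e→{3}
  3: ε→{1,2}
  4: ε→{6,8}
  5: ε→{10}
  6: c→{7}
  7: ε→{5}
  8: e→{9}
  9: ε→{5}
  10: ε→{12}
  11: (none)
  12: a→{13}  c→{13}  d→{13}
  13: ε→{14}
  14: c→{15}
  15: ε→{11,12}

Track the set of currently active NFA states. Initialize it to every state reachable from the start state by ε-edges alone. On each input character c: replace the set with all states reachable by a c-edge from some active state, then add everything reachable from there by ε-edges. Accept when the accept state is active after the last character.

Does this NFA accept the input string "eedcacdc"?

Answer: ACCEPT

Steps:
S₀ = ε-closure({0}) = {0,2}
'e' @ 1: {1,2,3,4,6,8}
'e' @ 2: {1,2,3,4,5,6,8,9,10,12}
'd' @ 3: {13,14}
'c' @ 4: {11,12,15}  (accept∈set)
'a' @ 5: {13,14}
'c' @ 6: {11,12,15}  (accept∈set)
'd' @ 7: {13,14}
'c' @ 8: {11,12,15}  (accept∈set)
final: {11,12,15}; accept 11 in set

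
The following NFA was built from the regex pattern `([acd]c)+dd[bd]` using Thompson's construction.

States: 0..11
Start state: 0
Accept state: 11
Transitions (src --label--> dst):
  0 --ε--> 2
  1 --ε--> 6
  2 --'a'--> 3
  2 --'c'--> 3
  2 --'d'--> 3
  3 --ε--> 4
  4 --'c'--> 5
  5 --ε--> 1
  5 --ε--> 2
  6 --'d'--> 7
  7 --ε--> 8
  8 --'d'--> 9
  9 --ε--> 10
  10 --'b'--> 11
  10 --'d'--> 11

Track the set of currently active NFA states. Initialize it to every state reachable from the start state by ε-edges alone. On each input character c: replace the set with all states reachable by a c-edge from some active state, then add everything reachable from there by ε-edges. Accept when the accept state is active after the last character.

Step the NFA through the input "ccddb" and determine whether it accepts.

Answer: ACCEPT

Derivation:
initial (ε-close {0}): {0,2}
'c' @ 1: {3,4}
'c' @ 2: {1,2,5,6}
'd' @ 3: {3,4,7,8}
'd' @ 4: {9,10}
'b' @ 5: {11}  [accepting]
end set {11} — state 11 in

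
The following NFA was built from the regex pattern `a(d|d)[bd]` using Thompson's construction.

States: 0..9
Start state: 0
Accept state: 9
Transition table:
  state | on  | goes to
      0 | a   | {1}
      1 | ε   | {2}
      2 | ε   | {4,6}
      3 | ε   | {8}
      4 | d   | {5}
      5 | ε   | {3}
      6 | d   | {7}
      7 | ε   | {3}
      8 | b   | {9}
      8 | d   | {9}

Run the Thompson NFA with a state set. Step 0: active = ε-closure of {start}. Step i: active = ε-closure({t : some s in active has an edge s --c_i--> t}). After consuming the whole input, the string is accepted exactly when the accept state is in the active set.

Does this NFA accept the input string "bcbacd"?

initial (ε-close {0}): {0}
'b' @ 1: {}  — state set empty
rest 'cbacd' ignored (set empty)
after full input: {}  (accept=9 not in)

Answer: REJECT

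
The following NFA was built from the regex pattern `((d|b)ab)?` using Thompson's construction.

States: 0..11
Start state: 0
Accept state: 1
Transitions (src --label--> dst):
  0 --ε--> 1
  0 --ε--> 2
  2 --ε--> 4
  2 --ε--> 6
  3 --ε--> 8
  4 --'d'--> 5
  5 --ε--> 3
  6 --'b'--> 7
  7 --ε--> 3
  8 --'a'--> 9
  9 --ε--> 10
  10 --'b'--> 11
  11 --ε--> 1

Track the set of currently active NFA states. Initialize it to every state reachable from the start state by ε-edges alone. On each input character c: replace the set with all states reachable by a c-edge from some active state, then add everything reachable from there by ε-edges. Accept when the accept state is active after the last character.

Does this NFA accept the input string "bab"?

start: ε-closure({0}) = {0,1,2,4,6}
'b' @ 1: {3,7,8}
'a' @ 2: {9,10}
'b' @ 3: {1,11}  (accept∈set)
final: {1,11}; accept 1 in set

Answer: ACCEPT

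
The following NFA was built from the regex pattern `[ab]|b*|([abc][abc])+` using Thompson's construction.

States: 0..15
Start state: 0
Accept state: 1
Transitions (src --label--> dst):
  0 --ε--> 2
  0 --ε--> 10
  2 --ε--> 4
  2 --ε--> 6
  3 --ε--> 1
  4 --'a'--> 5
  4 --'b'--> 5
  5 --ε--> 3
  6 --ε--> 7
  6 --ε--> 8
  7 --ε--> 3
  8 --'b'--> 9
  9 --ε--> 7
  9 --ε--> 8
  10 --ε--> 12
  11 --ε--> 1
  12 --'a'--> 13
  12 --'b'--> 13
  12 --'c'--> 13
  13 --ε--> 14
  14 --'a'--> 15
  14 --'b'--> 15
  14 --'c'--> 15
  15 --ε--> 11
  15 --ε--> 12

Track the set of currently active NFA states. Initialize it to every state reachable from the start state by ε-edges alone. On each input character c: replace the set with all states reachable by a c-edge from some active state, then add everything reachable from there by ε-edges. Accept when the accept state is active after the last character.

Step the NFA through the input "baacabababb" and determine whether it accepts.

Answer: REJECT

Trace:
start: ε-closure({0}) = {0,1,2,3,4,6,7,8,10,12}
'b' @ 1: {1,3,5,7,8,9,13,14}  [accepting]
'a' @ 2: {1,11,12,15}  [accepting]
'a' @ 3: {13,14}
'c' @ 4: {1,11,12,15}  [accepting]
'a' @ 5: {13,14}
'b' @ 6: {1,11,12,15}  [accepting]
'a' @ 7: {13,14}
'b' @ 8: {1,11,12,15}  [accepting]
'a' @ 9: {13,14}
'b' @ 10: {1,11,12,15}  [accepting]
'b' @ 11: {13,14}
after full input: {13,14}  (accept=1 not in)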